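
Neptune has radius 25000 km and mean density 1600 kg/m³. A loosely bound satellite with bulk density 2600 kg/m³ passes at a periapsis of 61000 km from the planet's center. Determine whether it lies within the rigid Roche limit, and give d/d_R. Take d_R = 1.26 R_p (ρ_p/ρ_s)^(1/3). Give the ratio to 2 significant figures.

outside; d/d_R ≈ 2.3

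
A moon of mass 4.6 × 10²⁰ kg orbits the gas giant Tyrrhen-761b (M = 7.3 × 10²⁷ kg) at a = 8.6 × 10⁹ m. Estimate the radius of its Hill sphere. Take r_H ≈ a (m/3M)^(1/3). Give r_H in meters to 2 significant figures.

r_H ≈ a (m/3M)^(1/3)
    = (8.6 × 10⁹) × (4.6 × 10²⁰ / (3 × 7.3 × 10²⁷))^(1/3)
    = 2.4 × 10⁷ m

2.4 × 10⁷ m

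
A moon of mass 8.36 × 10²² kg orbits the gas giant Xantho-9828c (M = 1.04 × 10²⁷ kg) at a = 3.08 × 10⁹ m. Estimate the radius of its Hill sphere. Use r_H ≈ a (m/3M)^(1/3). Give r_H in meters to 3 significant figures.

r_H ≈ a (m/3M)^(1/3)
    = (3.08 × 10⁹) × (8.36 × 10²² / (3 × 1.04 × 10²⁷))^(1/3)
    = 9.22 × 10⁷ m

9.22 × 10⁷ m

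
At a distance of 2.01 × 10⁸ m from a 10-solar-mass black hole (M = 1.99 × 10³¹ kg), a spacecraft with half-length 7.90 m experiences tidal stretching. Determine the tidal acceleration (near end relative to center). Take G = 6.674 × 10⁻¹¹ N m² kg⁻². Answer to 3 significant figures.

2.58 × 10⁻³ m/s²

Δg = 2GMr/d³
   = 2 × (6.674 × 10⁻¹¹) × (1.99 × 10³¹) × (7.90) / (2.01 × 10⁸)³
   = 2.58 × 10⁻³ m/s²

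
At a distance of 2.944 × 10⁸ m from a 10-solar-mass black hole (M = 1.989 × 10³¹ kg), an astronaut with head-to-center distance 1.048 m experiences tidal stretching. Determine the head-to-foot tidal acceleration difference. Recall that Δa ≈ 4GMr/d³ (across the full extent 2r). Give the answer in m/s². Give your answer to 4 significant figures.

2.181 × 10⁻⁴ m/s²

Δg = 4GMr/d³
   = 4 × (6.674 × 10⁻¹¹) × (1.989 × 10³¹) × (1.048) / (2.944 × 10⁸)³
   = 2.181 × 10⁻⁴ m/s²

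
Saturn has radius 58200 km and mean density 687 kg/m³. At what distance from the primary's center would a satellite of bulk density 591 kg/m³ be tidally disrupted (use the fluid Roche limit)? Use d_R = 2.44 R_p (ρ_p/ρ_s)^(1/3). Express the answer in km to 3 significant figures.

1.49 × 10⁵ km

d_R = 2.44 × 58200 km × (687/591)^(1/3)
    = 1.49 × 10⁵ km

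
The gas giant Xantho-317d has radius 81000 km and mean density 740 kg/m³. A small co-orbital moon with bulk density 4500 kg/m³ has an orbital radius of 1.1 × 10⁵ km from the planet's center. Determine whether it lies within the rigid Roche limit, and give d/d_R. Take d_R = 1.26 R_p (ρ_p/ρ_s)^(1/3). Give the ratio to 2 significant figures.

d_R = 1.26 × (81000 km) × (740/4500)^(1/3) = 55920 km
d/d_R = (1.1 × 10⁵) / (55920) = 2.0
Since d/d_R > 1, the body is outside the Roche limit.

outside; d/d_R ≈ 2.0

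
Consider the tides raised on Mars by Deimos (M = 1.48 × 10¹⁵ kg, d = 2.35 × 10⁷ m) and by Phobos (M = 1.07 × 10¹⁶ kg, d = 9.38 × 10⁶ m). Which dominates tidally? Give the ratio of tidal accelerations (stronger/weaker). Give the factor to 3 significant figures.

Phobos, by a factor of ≈ 114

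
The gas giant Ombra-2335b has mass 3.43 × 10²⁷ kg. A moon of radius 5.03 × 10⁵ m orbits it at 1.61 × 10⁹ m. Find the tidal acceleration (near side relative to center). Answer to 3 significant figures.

a_tidal = 2GMr/d³
        = 2 × (6.674 × 10⁻¹¹) × (3.43 × 10²⁷) × (5.03 × 10⁵) / (1.61 × 10⁹)³
        = 5.52 × 10⁻⁵ m/s²

5.52 × 10⁻⁵ m/s²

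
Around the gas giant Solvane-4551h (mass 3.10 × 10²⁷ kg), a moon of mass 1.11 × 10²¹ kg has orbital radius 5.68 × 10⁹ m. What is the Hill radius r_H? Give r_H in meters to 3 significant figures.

2.80 × 10⁷ m

r_H ≈ a (m/3M)^(1/3)
    = (5.68 × 10⁹) × (1.11 × 10²¹ / (3 × 3.10 × 10²⁷))^(1/3)
    = 2.80 × 10⁷ m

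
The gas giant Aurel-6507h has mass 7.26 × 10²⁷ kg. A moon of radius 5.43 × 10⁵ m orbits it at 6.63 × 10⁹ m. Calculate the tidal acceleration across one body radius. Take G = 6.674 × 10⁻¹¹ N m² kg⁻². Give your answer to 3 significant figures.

Δa = 2GMr/d³
   = 2 × (6.674 × 10⁻¹¹) × (7.26 × 10²⁷) × (5.43 × 10⁵) / (6.63 × 10⁹)³
   = 1.81 × 10⁻⁶ m/s²

1.81 × 10⁻⁶ m/s²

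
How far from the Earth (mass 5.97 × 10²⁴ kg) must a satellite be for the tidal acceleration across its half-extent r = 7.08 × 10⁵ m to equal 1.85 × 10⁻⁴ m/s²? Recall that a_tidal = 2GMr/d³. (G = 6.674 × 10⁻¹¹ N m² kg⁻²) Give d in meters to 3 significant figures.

2GMr/d³ = a_tidal  ⇒  d = (2GMr / a_tidal)^(1/3)
d = (2 × 6.674×10⁻¹¹ × (5.97 × 10²⁴) × (7.08 × 10⁵) / (1.85 × 10⁻⁴))^(1/3)
  = 1.45 × 10⁸ m

1.45 × 10⁸ m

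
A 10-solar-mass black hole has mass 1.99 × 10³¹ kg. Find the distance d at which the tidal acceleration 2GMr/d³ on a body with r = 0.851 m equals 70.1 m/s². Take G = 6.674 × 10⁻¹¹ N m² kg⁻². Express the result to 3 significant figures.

2GMr/d³ = a_tidal  ⇒  d = (2GMr / a_tidal)^(1/3)
d = (2 × 6.674×10⁻¹¹ × (1.99 × 10³¹) × (0.851) / (70.1))^(1/3)
  = 3.18 × 10⁶ m

3.18 × 10⁶ m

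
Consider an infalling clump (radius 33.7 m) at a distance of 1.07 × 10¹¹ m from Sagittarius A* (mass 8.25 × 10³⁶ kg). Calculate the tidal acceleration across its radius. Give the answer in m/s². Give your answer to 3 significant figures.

3.03 × 10⁻⁵ m/s²

Δg = 2GMr/d³
   = 2 × (6.674 × 10⁻¹¹) × (8.25 × 10³⁶) × (33.7) / (1.07 × 10¹¹)³
   = 3.03 × 10⁻⁵ m/s²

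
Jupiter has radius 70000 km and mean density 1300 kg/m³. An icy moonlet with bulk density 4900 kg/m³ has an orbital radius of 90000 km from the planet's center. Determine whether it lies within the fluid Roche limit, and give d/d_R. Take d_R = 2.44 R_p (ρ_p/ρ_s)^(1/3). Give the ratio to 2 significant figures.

d_R = 2.44 × (70000 km) × (1300/4900)^(1/3) = 1.097 × 10⁵ km
d/d_R = (90000) / (1.097 × 10⁵) = 0.82
Since d/d_R < 1, the body is inside the Roche limit.

inside; d/d_R ≈ 0.82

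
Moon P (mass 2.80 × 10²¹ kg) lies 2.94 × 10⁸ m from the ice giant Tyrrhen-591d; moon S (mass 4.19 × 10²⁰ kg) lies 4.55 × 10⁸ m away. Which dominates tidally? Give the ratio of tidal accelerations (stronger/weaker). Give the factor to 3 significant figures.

Moon P, by a factor of ≈ 24.8

Tidal acceleration ∝ M/d³, so compare M/d³ for each.
Moon P: (2.80 × 10²¹) / (2.94 × 10⁸)³ = 1.102 × 10⁻⁴
Moon S: (4.19 × 10²⁰) / (4.55 × 10⁸)³ = 4.448 × 10⁻⁶
Ratio (larger/smaller) = 24.8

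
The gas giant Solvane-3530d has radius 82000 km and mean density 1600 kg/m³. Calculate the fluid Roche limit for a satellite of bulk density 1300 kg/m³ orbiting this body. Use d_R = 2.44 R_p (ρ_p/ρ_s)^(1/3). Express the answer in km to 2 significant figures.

d_R = 2.44 × 82000 km × (1600/1300)^(1/3)
    = 2.1 × 10⁵ km

2.1 × 10⁵ km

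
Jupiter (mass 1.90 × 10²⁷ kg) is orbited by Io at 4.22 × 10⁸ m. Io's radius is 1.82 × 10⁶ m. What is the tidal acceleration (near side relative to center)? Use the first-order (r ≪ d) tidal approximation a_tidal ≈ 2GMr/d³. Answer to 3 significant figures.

6.14 × 10⁻³ m/s²

Differencing GM/(d−r)² and GM/d² to first order in r/d gives 2GMr/d³.
Δg = 2GMr/d³
   = 2 × (6.674 × 10⁻¹¹) × (1.90 × 10²⁷) × (1.82 × 10⁶) / (4.22 × 10⁸)³
   = 6.14 × 10⁻³ m/s²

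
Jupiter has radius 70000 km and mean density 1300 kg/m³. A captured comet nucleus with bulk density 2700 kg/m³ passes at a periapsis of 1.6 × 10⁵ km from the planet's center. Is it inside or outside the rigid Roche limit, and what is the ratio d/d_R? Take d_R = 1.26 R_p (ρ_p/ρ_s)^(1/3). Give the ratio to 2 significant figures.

outside; d/d_R ≈ 2.3

d_R = 1.26 × (70000 km) × (1300/2700)^(1/3) = 69130 km
d/d_R = (1.6 × 10⁵) / (69130) = 2.3
Since d/d_R > 1, the body is outside the Roche limit.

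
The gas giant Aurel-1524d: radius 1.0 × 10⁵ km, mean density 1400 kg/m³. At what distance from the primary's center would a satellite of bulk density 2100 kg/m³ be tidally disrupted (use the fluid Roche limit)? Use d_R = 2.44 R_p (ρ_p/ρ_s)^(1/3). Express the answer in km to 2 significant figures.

2.1 × 10⁵ km

d_R = 2.44 × 1.0 × 10⁵ km × (1400/2100)^(1/3)
    = 2.1 × 10⁵ km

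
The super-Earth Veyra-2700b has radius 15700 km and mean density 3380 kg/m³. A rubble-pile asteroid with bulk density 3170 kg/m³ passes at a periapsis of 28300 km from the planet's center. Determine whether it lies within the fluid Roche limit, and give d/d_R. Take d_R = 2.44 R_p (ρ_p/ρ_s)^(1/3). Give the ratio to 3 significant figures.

inside; d/d_R ≈ 0.723

d_R = 2.44 × (15700 km) × (3380/3170)^(1/3) = 39140 km
d/d_R = (28300) / (39140) = 0.723
Since d/d_R < 1, the body is inside the Roche limit.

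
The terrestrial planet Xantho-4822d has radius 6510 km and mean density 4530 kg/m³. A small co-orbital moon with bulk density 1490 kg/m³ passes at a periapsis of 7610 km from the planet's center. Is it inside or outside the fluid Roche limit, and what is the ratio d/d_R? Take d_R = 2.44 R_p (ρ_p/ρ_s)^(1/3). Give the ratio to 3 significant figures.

inside; d/d_R ≈ 0.331

d_R = 2.44 × (6510 km) × (4530/1490)^(1/3) = 23010 km
d/d_R = (7610) / (23010) = 0.331
Since d/d_R < 1, the body is inside the Roche limit.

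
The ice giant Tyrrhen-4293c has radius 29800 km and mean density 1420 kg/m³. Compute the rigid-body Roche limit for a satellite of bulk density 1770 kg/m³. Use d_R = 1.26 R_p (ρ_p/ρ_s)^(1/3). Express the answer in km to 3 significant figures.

34900 km

d_R = 1.26 × 29800 km × (1420/1770)^(1/3)
    = 34900 km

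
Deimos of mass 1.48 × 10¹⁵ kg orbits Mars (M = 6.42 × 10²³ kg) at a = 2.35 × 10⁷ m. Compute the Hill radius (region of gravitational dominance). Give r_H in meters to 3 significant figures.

r_H ≈ a (m/3M)^(1/3)
    = (2.35 × 10⁷) × (1.48 × 10¹⁵ / (3 × 6.42 × 10²³))^(1/3)
    = 2.15 × 10⁴ m

2.15 × 10⁴ m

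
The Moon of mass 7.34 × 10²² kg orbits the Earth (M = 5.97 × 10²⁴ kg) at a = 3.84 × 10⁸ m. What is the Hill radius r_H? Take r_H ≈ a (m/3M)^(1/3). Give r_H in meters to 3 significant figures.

6.15 × 10⁷ m

r_H ≈ a (m/3M)^(1/3)
    = (3.84 × 10⁸) × (7.34 × 10²² / (3 × 5.97 × 10²⁴))^(1/3)
    = 6.15 × 10⁷ m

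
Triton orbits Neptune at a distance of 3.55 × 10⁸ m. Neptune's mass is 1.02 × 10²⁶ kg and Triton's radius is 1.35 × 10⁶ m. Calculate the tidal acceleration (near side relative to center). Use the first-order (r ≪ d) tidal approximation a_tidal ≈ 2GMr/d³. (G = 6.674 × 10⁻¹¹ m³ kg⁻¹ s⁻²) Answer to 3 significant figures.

4.11 × 10⁻⁴ m/s²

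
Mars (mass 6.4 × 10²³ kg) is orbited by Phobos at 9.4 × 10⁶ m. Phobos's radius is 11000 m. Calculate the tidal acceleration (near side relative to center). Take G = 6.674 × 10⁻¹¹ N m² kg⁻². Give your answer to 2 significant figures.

1.1 × 10⁻³ m/s²

a_tidal = 2GMr/d³
        = 2 × (6.674 × 10⁻¹¹) × (6.4 × 10²³) × (11000) / (9.4 × 10⁶)³
        = 1.1 × 10⁻³ m/s²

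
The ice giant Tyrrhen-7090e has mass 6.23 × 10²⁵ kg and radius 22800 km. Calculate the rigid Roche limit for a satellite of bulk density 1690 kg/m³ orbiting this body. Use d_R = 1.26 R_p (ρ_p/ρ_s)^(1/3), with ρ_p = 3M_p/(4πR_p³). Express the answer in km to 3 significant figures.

26000 km

ρ_p = 3M_p/(4πR_p³) = 3 × (6.23 × 10²⁵) / (4π × (2.28 × 10⁷ m)³) = 1250 kg/m³
d_R = 1.26 × 22800 km × (1250/1690)^(1/3)
    = 26000 km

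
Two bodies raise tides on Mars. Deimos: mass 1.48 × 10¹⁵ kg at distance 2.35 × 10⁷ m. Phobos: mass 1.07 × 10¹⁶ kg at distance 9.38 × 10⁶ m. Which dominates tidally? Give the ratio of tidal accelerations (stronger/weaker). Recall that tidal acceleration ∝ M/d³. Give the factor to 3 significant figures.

Phobos, by a factor of ≈ 114

The tide-raising term goes as M/d³ (the gradient of a 1/d² field).
Deimos: (1.48 × 10¹⁵) / (2.35 × 10⁷)³ = 1.140 × 10⁻⁷
Phobos: (1.07 × 10¹⁶) / (9.38 × 10⁶)³ = 1.297 × 10⁻⁵
Ratio (larger/smaller) = 114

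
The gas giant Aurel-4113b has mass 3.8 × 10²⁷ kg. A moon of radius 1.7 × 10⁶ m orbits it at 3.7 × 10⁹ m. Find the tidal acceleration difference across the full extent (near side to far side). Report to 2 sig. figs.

Δg = 4GMr/d³
   = 4 × (6.674 × 10⁻¹¹) × (3.8 × 10²⁷) × (1.7 × 10⁶) / (3.7 × 10⁹)³
   = 3.4 × 10⁻⁵ m/s²

3.4 × 10⁻⁵ m/s²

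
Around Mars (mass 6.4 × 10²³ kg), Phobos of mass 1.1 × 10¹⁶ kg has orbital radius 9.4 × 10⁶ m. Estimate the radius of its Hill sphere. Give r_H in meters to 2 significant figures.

1.7 × 10⁴ m

r_H ≈ a (m/3M)^(1/3)
    = (9.4 × 10⁶) × (1.1 × 10¹⁶ / (3 × 6.4 × 10²³))^(1/3)
    = 1.7 × 10⁴ m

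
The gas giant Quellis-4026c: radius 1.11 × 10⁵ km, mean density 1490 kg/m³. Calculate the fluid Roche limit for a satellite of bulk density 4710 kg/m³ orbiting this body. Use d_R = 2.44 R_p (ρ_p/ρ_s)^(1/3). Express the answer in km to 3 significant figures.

1.85 × 10⁵ km

d_R = 2.44 × 1.11 × 10⁵ km × (1490/4710)^(1/3)
    = 1.85 × 10⁵ km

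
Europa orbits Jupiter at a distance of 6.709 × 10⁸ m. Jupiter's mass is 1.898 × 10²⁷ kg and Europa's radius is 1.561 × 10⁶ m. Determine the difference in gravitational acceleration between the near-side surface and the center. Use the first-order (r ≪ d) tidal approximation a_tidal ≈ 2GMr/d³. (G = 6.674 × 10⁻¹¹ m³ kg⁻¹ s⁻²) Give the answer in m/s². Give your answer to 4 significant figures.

1.310 × 10⁻³ m/s²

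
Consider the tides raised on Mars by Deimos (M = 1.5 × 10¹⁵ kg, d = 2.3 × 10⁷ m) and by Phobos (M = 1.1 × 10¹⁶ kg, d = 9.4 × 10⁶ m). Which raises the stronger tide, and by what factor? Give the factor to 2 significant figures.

Compare M/d³ for the two perturbers:
Deimos: (1.5 × 10¹⁵) / (2.3 × 10⁷)³ = 1.233 × 10⁻⁷
Phobos: (1.1 × 10¹⁶) / (9.4 × 10⁶)³ = 1.324 × 10⁻⁵
Ratio (larger/smaller) = 110

Phobos, by a factor of ≈ 110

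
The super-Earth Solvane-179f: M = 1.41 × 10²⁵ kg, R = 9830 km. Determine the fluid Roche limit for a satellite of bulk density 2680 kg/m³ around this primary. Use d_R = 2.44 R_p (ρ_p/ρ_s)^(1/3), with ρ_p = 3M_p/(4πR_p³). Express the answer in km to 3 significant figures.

ρ_p = 3M_p/(4πR_p³) = 3 × (1.41 × 10²⁵) / (4π × (9.83 × 10⁶ m)³) = 3540 kg/m³
d_R = 2.44 × 9830 km × (3540/2680)^(1/3)
    = 26300 km

26300 km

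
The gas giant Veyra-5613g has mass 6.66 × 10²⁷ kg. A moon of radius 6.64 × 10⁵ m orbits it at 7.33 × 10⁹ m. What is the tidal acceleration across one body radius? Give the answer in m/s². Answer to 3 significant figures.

Differencing GM/(d−r)² and GM/d² to first order in r/d gives 2GMr/d³.
Δg = 2GMr/d³
   = 2 × (6.674 × 10⁻¹¹) × (6.66 × 10²⁷) × (6.64 × 10⁵) / (7.33 × 10⁹)³
   = 1.50 × 10⁻⁶ m/s²

1.50 × 10⁻⁶ m/s²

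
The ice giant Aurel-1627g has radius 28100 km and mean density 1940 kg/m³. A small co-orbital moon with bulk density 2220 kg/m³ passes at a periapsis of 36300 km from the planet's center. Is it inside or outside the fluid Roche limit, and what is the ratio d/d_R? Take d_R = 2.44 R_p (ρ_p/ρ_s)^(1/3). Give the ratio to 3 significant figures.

d_R = 2.44 × (28100 km) × (1940/2220)^(1/3) = 65550 km
d/d_R = (36300) / (65550) = 0.554
Since d/d_R < 1, the body is inside the Roche limit.

inside; d/d_R ≈ 0.554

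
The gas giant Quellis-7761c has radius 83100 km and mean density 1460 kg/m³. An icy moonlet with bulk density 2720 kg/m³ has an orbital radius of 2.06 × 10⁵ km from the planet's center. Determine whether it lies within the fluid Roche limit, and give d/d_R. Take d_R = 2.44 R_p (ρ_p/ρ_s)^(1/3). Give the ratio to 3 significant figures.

d_R = 2.44 × (83100 km) × (1460/2720)^(1/3) = 1.648 × 10⁵ km
d/d_R = (2.06 × 10⁵) / (1.648 × 10⁵) = 1.25
Since d/d_R > 1, the body is outside the Roche limit.

outside; d/d_R ≈ 1.25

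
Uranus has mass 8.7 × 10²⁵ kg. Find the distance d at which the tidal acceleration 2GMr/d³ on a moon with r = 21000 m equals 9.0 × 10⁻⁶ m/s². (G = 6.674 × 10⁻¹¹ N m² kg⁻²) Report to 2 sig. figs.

3.0 × 10⁸ m

2GMr/d³ = a_tidal  ⇒  d = (2GMr / a_tidal)^(1/3)
d = (2 × 6.674×10⁻¹¹ × (8.7 × 10²⁵) × (21000) / (9.0 × 10⁻⁶))^(1/3)
  = 3.0 × 10⁸ m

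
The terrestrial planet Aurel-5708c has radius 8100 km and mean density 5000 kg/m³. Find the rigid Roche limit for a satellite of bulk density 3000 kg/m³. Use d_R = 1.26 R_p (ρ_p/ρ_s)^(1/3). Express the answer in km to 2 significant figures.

12000 km

d_R = 1.26 × 8100 km × (5000/3000)^(1/3)
    = 12000 km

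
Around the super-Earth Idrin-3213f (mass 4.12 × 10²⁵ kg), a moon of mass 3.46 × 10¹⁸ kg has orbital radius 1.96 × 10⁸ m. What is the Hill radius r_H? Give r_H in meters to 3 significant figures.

5.95 × 10⁵ m

r_H ≈ a (m/3M)^(1/3)
    = (1.96 × 10⁸) × (3.46 × 10¹⁸ / (3 × 4.12 × 10²⁵))^(1/3)
    = 5.95 × 10⁵ m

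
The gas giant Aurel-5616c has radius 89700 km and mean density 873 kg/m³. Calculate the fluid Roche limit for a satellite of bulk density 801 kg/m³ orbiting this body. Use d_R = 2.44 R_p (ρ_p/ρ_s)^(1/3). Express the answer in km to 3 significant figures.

2.25 × 10⁵ km

d_R = 2.44 × 89700 km × (873/801)^(1/3)
    = 2.25 × 10⁵ km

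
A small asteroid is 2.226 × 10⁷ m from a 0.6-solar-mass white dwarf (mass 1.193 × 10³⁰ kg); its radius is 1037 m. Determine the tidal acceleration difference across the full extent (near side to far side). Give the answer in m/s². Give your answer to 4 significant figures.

Δg = 4GMr/d³
   = 4 × (6.674 × 10⁻¹¹) × (1.193 × 10³⁰) × (1037) / (2.226 × 10⁷)³
   = 2.994 × 10¹ m/s²

2.994 × 10¹ m/s²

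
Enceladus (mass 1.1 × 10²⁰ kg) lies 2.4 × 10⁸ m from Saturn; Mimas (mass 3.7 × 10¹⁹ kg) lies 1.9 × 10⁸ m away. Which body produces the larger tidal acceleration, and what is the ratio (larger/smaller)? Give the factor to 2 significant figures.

Enceladus, by a factor of ≈ 1.5

The tide-raising term goes as M/d³ (the gradient of a 1/d² field).
Enceladus: (1.1 × 10²⁰) / (2.4 × 10⁸)³ = 7.957 × 10⁻⁶
Mimas: (3.7 × 10¹⁹) / (1.9 × 10⁸)³ = 5.394 × 10⁻⁶
Ratio (larger/smaller) = 1.5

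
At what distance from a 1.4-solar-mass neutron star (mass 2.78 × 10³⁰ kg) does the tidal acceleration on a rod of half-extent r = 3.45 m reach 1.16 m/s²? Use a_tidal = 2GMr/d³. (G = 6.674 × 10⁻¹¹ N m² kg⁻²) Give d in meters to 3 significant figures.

1.03 × 10⁷ m

2GMr/d³ = a_tidal  ⇒  d = (2GMr / a_tidal)^(1/3)
d = (2 × 6.674×10⁻¹¹ × (2.78 × 10³⁰) × (3.45) / (1.16))^(1/3)
  = 1.03 × 10⁷ m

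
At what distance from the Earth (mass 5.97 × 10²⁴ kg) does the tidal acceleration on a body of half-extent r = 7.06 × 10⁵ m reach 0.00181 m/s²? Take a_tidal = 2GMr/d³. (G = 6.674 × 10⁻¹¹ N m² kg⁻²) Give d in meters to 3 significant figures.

2GMr/d³ = a_tidal  ⇒  d = (2GMr / a_tidal)^(1/3)
d = (2 × 6.674×10⁻¹¹ × (5.97 × 10²⁴) × (7.06 × 10⁵) / (0.00181))^(1/3)
  = 6.77 × 10⁷ m

6.77 × 10⁷ m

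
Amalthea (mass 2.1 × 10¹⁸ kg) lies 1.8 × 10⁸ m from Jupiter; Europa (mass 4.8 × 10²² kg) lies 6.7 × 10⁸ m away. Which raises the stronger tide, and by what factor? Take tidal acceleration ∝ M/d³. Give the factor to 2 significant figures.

Europa, by a factor of ≈ 440

The tide-raising term goes as M/d³ (the gradient of a 1/d² field).
Amalthea: (2.1 × 10¹⁸) / (1.8 × 10⁸)³ = 3.601 × 10⁻⁷
Europa: (4.8 × 10²²) / (6.7 × 10⁸)³ = 1.596 × 10⁻⁴
Ratio (larger/smaller) = 440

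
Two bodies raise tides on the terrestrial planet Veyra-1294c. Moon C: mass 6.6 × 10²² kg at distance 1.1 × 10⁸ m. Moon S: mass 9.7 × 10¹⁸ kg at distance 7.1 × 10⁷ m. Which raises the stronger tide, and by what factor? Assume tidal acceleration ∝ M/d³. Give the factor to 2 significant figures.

Moon C, by a factor of ≈ 1800

Compare M/d³ for the two perturbers:
Moon C: (6.6 × 10²²) / (1.1 × 10⁸)³ = 4.959 × 10⁻²
Moon S: (9.7 × 10¹⁸) / (7.1 × 10⁷)³ = 2.710 × 10⁻⁵
Ratio (larger/smaller) = 1800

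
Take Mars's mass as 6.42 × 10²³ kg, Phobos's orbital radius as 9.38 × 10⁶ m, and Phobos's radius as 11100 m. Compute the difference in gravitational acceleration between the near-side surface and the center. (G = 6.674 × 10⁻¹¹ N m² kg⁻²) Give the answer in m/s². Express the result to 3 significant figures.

1.15 × 10⁻³ m/s²

Δg = 2GMr/d³
   = 2 × (6.674 × 10⁻¹¹) × (6.42 × 10²³) × (11100) / (9.38 × 10⁶)³
   = 1.15 × 10⁻³ m/s²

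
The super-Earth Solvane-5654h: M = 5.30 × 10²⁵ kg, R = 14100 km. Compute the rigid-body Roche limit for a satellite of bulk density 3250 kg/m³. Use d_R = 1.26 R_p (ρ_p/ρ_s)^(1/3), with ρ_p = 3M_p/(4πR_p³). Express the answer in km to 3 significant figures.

ρ_p = 3M_p/(4πR_p³) = 3 × (5.30 × 10²⁵) / (4π × (1.41 × 10⁷ m)³) = 4510 kg/m³
d_R = 1.26 × 14100 km × (4510/3250)^(1/3)
    = 19800 km

19800 km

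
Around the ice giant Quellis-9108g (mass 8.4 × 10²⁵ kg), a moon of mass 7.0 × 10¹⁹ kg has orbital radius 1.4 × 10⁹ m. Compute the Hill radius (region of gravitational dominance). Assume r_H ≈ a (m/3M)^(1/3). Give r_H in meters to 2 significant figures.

r_H ≈ a (m/3M)^(1/3)
    = (1.4 × 10⁹) × (7.0 × 10¹⁹ / (3 × 8.4 × 10²⁵))^(1/3)
    = 9.1 × 10⁶ m

9.1 × 10⁶ m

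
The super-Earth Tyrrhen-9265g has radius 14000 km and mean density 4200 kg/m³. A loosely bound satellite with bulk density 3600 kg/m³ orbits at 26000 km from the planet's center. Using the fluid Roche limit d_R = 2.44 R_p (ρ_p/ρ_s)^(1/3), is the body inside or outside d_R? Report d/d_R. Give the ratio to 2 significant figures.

inside; d/d_R ≈ 0.72

d_R = 2.44 × (14000 km) × (4200/3600)^(1/3) = 35960 km
d/d_R = (26000) / (35960) = 0.72
Since d/d_R < 1, the body is inside the Roche limit.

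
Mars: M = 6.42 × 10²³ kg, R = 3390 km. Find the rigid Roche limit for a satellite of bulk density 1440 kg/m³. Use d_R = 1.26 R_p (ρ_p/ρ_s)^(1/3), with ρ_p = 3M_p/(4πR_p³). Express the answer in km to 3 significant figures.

5970 km

ρ_p = 3M_p/(4πR_p³) = 3 × (6.42 × 10²³) / (4π × (3.39 × 10⁶ m)³) = 3930 kg/m³
d_R = 1.26 × 3390 km × (3930/1440)^(1/3)
    = 5970 km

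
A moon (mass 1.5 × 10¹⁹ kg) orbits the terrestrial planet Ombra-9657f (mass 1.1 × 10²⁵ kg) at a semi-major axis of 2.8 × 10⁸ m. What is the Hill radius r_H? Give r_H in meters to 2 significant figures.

r_H ≈ a (m/3M)^(1/3)
    = (2.8 × 10⁸) × (1.5 × 10¹⁹ / (3 × 1.1 × 10²⁵))^(1/3)
    = 2.2 × 10⁶ m

2.2 × 10⁶ m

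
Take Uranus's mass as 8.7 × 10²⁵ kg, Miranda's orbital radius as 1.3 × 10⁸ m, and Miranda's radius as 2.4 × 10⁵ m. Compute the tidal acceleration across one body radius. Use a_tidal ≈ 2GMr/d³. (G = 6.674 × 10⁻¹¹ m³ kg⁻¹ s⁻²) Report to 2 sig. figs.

1.3 × 10⁻³ m/s²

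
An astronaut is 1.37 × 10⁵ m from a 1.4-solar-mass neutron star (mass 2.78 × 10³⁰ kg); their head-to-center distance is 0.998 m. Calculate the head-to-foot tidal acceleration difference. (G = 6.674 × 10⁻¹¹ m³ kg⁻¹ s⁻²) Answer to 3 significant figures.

2.88 × 10⁵ m/s²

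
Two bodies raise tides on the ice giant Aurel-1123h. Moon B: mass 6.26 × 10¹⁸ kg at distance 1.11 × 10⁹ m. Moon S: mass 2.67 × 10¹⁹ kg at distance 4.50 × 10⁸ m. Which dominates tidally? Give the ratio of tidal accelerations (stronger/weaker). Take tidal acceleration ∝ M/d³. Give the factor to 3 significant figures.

Compare M/d³ for the two perturbers:
Moon B: (6.26 × 10¹⁸) / (1.11 × 10⁹)³ = 4.577 × 10⁻⁹
Moon S: (2.67 × 10¹⁹) / (4.50 × 10⁸)³ = 2.930 × 10⁻⁷
Ratio (larger/smaller) = 64.0

Moon S, by a factor of ≈ 64.0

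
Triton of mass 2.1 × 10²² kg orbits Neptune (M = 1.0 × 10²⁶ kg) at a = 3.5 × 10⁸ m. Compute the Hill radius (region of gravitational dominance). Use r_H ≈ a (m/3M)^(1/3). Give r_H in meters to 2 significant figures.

1.4 × 10⁷ m

r_H ≈ a (m/3M)^(1/3)
    = (3.5 × 10⁸) × (2.1 × 10²² / (3 × 1.0 × 10²⁶))^(1/3)
    = 1.4 × 10⁷ m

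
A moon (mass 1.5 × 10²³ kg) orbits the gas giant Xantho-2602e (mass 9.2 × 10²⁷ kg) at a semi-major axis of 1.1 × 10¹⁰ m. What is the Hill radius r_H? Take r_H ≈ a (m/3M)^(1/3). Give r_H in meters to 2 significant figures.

r_H ≈ a (m/3M)^(1/3)
    = (1.1 × 10¹⁰) × (1.5 × 10²³ / (3 × 9.2 × 10²⁷))^(1/3)
    = 1.9 × 10⁸ m

1.9 × 10⁸ m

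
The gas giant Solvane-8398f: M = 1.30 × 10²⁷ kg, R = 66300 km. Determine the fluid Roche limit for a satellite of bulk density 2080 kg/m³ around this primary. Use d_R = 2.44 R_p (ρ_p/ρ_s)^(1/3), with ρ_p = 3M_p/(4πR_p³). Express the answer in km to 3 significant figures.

1.29 × 10⁵ km

ρ_p = 3M_p/(4πR_p³) = 3 × (1.30 × 10²⁷) / (4π × (6.63 × 10⁷ m)³) = 1060 kg/m³
d_R = 2.44 × 66300 km × (1060/2080)^(1/3)
    = 1.29 × 10⁵ km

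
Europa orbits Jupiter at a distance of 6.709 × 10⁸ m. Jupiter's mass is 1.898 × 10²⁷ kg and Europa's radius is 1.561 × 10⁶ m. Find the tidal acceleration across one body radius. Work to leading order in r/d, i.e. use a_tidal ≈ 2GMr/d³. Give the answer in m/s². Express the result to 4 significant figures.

1.310 × 10⁻³ m/s²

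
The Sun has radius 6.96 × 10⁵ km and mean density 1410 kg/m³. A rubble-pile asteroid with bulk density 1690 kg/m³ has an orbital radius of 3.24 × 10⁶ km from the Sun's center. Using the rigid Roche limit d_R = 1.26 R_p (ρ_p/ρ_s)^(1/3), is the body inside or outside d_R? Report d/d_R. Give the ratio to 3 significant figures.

d_R = 1.26 × (6.96 × 10⁵ km) × (1410/1690)^(1/3) = 8.256 × 10⁵ km
d/d_R = (3.24 × 10⁶) / (8.256 × 10⁵) = 3.92
Since d/d_R > 1, the body is outside the Roche limit.

outside; d/d_R ≈ 3.92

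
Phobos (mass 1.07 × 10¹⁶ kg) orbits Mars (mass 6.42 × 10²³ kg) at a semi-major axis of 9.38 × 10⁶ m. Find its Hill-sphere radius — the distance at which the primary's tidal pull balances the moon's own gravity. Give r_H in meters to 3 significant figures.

1.66 × 10⁴ m

r_H ≈ a (m/3M)^(1/3)
    = (9.38 × 10⁶) × (1.07 × 10¹⁶ / (3 × 6.42 × 10²³))^(1/3)
    = 1.66 × 10⁴ m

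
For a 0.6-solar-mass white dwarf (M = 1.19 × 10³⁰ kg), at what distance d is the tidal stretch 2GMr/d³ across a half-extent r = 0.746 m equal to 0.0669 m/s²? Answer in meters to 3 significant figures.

1.21 × 10⁷ m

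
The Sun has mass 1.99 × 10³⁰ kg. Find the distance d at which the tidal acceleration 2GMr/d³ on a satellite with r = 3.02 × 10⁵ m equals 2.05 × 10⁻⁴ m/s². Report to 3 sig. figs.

7.31 × 10⁹ m

2GMr/d³ = a_tidal  ⇒  d = (2GMr / a_tidal)^(1/3)
d = (2 × 6.674×10⁻¹¹ × (1.99 × 10³⁰) × (3.02 × 10⁵) / (2.05 × 10⁻⁴))^(1/3)
  = 7.31 × 10⁹ m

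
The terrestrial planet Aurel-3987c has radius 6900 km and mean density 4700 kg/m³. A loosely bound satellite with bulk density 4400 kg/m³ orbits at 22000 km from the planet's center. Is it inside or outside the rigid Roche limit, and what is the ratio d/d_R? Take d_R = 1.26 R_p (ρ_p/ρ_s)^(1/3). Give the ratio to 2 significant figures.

outside; d/d_R ≈ 2.5

d_R = 1.26 × (6900 km) × (4700/4400)^(1/3) = 8887 km
d/d_R = (22000) / (8887) = 2.5
Since d/d_R > 1, the body is outside the Roche limit.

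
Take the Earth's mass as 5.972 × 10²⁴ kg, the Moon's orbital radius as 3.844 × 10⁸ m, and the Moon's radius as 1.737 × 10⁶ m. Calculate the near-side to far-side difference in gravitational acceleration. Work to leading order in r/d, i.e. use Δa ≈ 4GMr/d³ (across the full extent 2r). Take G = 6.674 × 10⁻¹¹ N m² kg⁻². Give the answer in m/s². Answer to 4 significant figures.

The field gradient is 2GM/d³; across the full diameter 2r the difference is 4GMr/d³.
Δa = 4GMr/d³
   = 4 × (6.674 × 10⁻¹¹) × (5.972 × 10²⁴) × (1.737 × 10⁶) / (3.844 × 10⁸)³
   = 4.875 × 10⁻⁵ m/s²

4.875 × 10⁻⁵ m/s²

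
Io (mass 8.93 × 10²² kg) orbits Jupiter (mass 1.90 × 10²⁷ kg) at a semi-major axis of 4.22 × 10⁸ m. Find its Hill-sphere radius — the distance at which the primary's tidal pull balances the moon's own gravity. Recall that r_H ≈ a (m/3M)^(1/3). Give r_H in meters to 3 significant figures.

r_H ≈ a (m/3M)^(1/3)
    = (4.22 × 10⁸) × (8.93 × 10²² / (3 × 1.90 × 10²⁷))^(1/3)
    = 1.06 × 10⁷ m

1.06 × 10⁷ m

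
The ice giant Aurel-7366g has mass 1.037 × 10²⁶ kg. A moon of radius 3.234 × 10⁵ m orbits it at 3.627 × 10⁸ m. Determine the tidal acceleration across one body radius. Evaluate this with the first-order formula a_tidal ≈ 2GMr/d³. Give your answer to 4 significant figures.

9.382 × 10⁻⁵ m/s²

Δa = 2GMr/d³
   = 2 × (6.674 × 10⁻¹¹) × (1.037 × 10²⁶) × (3.234 × 10⁵) / (3.627 × 10⁸)³
   = 9.382 × 10⁻⁵ m/s²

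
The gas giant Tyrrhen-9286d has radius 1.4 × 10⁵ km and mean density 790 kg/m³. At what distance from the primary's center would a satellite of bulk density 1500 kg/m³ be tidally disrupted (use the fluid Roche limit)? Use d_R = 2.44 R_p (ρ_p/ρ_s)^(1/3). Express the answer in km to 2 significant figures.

2.8 × 10⁵ km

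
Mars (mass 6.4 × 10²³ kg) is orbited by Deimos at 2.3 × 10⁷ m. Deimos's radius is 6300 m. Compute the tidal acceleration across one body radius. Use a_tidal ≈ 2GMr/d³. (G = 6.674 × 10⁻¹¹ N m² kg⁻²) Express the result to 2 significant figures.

a_tidal = 2GMr/d³
        = 2 × (6.674 × 10⁻¹¹) × (6.4 × 10²³) × (6300) / (2.3 × 10⁷)³
        = 4.4 × 10⁻⁵ m/s²

4.4 × 10⁻⁵ m/s²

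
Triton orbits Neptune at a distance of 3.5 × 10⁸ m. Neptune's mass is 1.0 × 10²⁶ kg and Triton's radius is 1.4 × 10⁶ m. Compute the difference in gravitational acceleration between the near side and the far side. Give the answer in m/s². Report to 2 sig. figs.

Near-to-far spans 2r, so the tidal difference is twice the near-to-center value: 4GMr/d³.
a_tidal = 4GMr/d³
        = 4 × (6.674 × 10⁻¹¹) × (1.0 × 10²⁶) × (1.4 × 10⁶) / (3.5 × 10⁸)³
        = 8.7 × 10⁻⁴ m/s²

8.7 × 10⁻⁴ m/s²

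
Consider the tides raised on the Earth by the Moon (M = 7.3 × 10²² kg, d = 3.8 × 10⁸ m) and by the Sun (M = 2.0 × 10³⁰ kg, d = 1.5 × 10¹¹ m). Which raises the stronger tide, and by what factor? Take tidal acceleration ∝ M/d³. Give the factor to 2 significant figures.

Compare M/d³ for the two perturbers:
The Moon: (7.3 × 10²²) / (3.8 × 10⁸)³ = 1.330 × 10⁻³
The Sun: (2.0 × 10³⁰) / (1.5 × 10¹¹)³ = 5.926 × 10⁻⁴
Ratio (larger/smaller) = 2.2

The Moon, by a factor of ≈ 2.2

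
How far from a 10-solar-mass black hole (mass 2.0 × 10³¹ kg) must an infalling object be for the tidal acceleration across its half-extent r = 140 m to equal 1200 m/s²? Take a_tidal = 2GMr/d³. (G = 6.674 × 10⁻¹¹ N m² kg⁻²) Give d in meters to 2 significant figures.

2GMr/d³ = a_tidal  ⇒  d = (2GMr / a_tidal)^(1/3)
d = (2 × 6.674×10⁻¹¹ × (2.0 × 10³¹) × (140) / (1200))^(1/3)
  = 6.8 × 10⁶ m

6.8 × 10⁶ m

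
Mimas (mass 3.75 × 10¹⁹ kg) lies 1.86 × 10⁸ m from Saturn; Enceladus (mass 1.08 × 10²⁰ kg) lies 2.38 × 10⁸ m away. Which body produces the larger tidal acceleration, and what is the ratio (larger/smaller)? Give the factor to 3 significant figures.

Tidal acceleration ∝ M/d³, so compare M/d³ for each.
Mimas: (3.75 × 10¹⁹) / (1.86 × 10⁸)³ = 5.828 × 10⁻⁶
Enceladus: (1.08 × 10²⁰) / (2.38 × 10⁸)³ = 8.011 × 10⁻⁶
Ratio (larger/smaller) = 1.37

Enceladus, by a factor of ≈ 1.37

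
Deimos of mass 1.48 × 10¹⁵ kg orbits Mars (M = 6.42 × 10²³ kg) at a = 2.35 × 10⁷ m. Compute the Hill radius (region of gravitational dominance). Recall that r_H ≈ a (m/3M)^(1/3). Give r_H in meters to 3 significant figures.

2.15 × 10⁴ m

r_H ≈ a (m/3M)^(1/3)
    = (2.35 × 10⁷) × (1.48 × 10¹⁵ / (3 × 6.42 × 10²³))^(1/3)
    = 2.15 × 10⁴ m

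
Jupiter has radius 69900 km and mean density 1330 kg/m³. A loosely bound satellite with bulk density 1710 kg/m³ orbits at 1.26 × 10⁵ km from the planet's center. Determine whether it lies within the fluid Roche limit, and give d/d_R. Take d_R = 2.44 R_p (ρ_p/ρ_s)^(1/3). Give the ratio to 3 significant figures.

inside; d/d_R ≈ 0.803

d_R = 2.44 × (69900 km) × (1330/1710)^(1/3) = 1.569 × 10⁵ km
d/d_R = (1.26 × 10⁵) / (1.569 × 10⁵) = 0.803
Since d/d_R < 1, the body is inside the Roche limit.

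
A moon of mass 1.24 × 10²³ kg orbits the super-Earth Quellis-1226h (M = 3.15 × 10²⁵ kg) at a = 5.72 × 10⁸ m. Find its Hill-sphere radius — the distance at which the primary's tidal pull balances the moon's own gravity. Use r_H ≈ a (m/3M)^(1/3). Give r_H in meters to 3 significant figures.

6.26 × 10⁷ m

r_H ≈ a (m/3M)^(1/3)
    = (5.72 × 10⁸) × (1.24 × 10²³ / (3 × 3.15 × 10²⁵))^(1/3)
    = 6.26 × 10⁷ m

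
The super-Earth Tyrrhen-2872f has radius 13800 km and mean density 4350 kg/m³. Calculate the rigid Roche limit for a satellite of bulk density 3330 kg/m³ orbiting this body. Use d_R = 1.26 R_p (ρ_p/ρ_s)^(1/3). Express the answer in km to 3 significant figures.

19000 km

d_R = 1.26 × 13800 km × (4350/3330)^(1/3)
    = 19000 km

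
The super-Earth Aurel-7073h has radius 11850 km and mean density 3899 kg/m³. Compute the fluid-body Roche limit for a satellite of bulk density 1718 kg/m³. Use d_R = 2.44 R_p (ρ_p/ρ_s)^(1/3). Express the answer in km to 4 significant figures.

d_R = 2.44 × 11850 km × (3899/1718)^(1/3)
    = 38000 km

38000 km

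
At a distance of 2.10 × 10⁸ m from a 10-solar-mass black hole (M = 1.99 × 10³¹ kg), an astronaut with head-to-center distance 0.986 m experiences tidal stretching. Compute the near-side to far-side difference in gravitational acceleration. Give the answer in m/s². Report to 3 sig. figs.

5.66 × 10⁻⁴ m/s²

a_tidal = 4GMr/d³
        = 4 × (6.674 × 10⁻¹¹) × (1.99 × 10³¹) × (0.986) / (2.10 × 10⁸)³
        = 5.66 × 10⁻⁴ m/s²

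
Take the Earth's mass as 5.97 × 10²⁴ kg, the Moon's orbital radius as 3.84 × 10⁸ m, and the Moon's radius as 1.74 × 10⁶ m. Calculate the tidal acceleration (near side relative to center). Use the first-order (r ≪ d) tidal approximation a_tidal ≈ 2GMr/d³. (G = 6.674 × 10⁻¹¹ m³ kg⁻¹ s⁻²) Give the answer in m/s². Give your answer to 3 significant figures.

a_tidal = 2GMr/d³
        = 2 × (6.674 × 10⁻¹¹) × (5.97 × 10²⁴) × (1.74 × 10⁶) / (3.84 × 10⁸)³
        = 2.45 × 10⁻⁵ m/s²

2.45 × 10⁻⁵ m/s²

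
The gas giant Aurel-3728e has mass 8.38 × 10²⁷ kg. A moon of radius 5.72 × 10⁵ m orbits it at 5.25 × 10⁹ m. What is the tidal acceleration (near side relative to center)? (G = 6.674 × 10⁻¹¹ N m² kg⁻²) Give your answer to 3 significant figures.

4.42 × 10⁻⁶ m/s²

Δa = 2GMr/d³
   = 2 × (6.674 × 10⁻¹¹) × (8.38 × 10²⁷) × (5.72 × 10⁵) / (5.25 × 10⁹)³
   = 4.42 × 10⁻⁶ m/s²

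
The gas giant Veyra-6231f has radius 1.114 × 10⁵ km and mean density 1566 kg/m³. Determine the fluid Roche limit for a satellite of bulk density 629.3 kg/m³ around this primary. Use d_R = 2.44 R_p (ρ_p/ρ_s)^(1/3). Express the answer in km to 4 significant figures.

d_R = 2.44 × 1.114 × 10⁵ km × (1566/629.3)^(1/3)
    = 3.683 × 10⁵ km

3.683 × 10⁵ km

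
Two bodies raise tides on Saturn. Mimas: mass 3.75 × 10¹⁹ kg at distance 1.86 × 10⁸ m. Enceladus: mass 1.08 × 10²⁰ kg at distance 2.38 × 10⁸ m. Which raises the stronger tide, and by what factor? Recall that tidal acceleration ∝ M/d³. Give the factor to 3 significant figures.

Enceladus, by a factor of ≈ 1.37

The tide-raising term goes as M/d³ (the gradient of a 1/d² field).
Mimas: (3.75 × 10¹⁹) / (1.86 × 10⁸)³ = 5.828 × 10⁻⁶
Enceladus: (1.08 × 10²⁰) / (2.38 × 10⁸)³ = 8.011 × 10⁻⁶
Ratio (larger/smaller) = 1.37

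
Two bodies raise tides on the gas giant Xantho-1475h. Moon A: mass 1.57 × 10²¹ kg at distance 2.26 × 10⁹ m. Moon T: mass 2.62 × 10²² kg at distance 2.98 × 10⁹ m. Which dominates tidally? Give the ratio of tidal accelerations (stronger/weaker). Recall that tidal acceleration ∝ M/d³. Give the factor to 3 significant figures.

Tidal stretch scales as M/d³; compute that for each body.
Moon A: (1.57 × 10²¹) / (2.26 × 10⁹)³ = 1.360 × 10⁻⁷
Moon T: (2.62 × 10²²) / (2.98 × 10⁹)³ = 9.900 × 10⁻⁷
Ratio (larger/smaller) = 7.28

Moon T, by a factor of ≈ 7.28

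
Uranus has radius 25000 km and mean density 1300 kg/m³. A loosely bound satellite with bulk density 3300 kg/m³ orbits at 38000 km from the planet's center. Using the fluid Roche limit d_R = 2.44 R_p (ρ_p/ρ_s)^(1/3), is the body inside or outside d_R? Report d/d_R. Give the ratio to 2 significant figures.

d_R = 2.44 × (25000 km) × (1300/3300)^(1/3) = 44720 km
d/d_R = (38000) / (44720) = 0.85
Since d/d_R < 1, the body is inside the Roche limit.

inside; d/d_R ≈ 0.85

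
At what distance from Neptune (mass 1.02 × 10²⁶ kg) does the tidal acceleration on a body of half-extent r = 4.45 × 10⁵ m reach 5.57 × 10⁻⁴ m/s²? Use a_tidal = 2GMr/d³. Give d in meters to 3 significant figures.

2GMr/d³ = a_tidal  ⇒  d = (2GMr / a_tidal)^(1/3)
d = (2 × 6.674×10⁻¹¹ × (1.02 × 10²⁶) × (4.45 × 10⁵) / (5.57 × 10⁻⁴))^(1/3)
  = 2.22 × 10⁸ m

2.22 × 10⁸ m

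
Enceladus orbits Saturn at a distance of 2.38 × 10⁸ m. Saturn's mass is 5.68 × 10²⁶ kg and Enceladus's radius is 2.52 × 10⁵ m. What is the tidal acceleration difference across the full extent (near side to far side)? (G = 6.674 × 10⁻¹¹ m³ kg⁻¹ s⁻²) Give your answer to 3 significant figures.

2.83 × 10⁻³ m/s²

a_tidal = 4GMr/d³
        = 4 × (6.674 × 10⁻¹¹) × (5.68 × 10²⁶) × (2.52 × 10⁵) / (2.38 × 10⁸)³
        = 2.83 × 10⁻³ m/s²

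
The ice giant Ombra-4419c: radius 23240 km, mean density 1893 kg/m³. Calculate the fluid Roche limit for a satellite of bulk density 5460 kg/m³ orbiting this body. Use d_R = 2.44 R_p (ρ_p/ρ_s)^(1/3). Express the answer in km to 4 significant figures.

d_R = 2.44 × 23240 km × (1893/5460)^(1/3)
    = 39840 km

39840 km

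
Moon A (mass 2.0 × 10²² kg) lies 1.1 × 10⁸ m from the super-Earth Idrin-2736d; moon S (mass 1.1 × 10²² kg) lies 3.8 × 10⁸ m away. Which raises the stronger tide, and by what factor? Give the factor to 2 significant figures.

Tidal acceleration ∝ M/d³, so compare M/d³ for each.
Moon A: (2.0 × 10²²) / (1.1 × 10⁸)³ = 1.503 × 10⁻²
Moon S: (1.1 × 10²²) / (3.8 × 10⁸)³ = 2.005 × 10⁻⁴
Ratio (larger/smaller) = 75

Moon A, by a factor of ≈ 75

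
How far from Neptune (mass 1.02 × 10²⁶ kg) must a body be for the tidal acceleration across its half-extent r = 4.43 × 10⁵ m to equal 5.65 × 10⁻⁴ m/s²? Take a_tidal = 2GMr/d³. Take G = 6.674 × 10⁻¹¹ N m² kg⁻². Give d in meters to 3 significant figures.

2.20 × 10⁸ m

2GMr/d³ = a_tidal  ⇒  d = (2GMr / a_tidal)^(1/3)
d = (2 × 6.674×10⁻¹¹ × (1.02 × 10²⁶) × (4.43 × 10⁵) / (5.65 × 10⁻⁴))^(1/3)
  = 2.20 × 10⁸ m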